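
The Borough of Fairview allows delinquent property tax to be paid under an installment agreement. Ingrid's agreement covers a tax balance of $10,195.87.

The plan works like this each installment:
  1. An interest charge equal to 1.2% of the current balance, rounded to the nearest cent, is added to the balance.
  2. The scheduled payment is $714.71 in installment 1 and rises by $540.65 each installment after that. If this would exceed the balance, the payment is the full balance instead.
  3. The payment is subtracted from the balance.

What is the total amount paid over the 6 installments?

$10,690.69

# | Opening | Interest | Payment | End bal
1 | $10,195.87 | $122.35 | $714.71 | $9,603.51
2 | $9,603.51 | $115.24 | $1,255.36 | $8,463.39
3 | $8,463.39 | $101.56 | $1,796.01 | $6,768.94
4 | $6,768.94 | $81.23 | $2,336.66 | $4,513.51
5 | $4,513.51 | $54.16 | $2,877.31 | $1,690.36
6 | $1,690.36 | $20.28 | $1,710.64 | $0.00
Total paid: $10,690.69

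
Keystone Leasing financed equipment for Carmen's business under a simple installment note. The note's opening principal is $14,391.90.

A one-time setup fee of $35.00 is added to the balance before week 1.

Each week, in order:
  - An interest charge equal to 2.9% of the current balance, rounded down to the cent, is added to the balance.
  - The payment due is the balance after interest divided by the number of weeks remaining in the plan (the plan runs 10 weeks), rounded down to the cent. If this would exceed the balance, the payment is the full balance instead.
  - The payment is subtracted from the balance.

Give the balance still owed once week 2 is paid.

Week 1: opening $14,426.90; interest $418.38 → $14,845.28; payment $1,484.52; balance $13,360.76
Week 2: opening $13,360.76; interest $387.46 → $13,748.22; payment $1,527.58; balance $12,220.64

$12,220.64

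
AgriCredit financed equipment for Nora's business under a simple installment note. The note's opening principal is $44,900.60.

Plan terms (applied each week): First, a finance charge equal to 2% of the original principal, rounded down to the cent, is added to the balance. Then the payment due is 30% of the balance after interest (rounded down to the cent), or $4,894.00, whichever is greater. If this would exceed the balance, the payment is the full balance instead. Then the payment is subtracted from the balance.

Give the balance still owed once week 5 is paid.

Week 1: $44,900.60 +$898.01 interest = $45,798.61; pay $13,739.58 → $32,059.03
Week 2: $32,059.03 +$898.01 interest = $32,957.04; pay $9,887.11 → $23,069.93
Week 3: $23,069.93 +$898.01 interest = $23,967.94; pay $7,190.38 → $16,777.56
Week 4: $16,777.56 +$898.01 interest = $17,675.57; pay $5,302.67 → $12,372.90
Week 5: $12,372.90 +$898.01 interest = $13,270.91; pay $4,894.00 → $8,376.91

$8,376.91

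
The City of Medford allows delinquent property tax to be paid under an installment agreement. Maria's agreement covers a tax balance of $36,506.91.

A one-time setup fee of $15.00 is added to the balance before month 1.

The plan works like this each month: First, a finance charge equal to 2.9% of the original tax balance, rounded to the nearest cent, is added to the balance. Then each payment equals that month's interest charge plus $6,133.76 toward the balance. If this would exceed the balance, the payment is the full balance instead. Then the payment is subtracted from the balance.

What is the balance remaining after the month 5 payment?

$5,853.11

Month 1: opening $36,521.91; interest $1,058.70 → $37,580.61; payment $7,192.46; balance $30,388.15
Month 2: opening $30,388.15; interest $1,058.70 → $31,446.85; payment $7,192.46; balance $24,254.39
Month 3: opening $24,254.39; interest $1,058.70 → $25,313.09; payment $7,192.46; balance $18,120.63
Month 4: opening $18,120.63; interest $1,058.70 → $19,179.33; payment $7,192.46; balance $11,986.87
Month 5: opening $11,986.87; interest $1,058.70 → $13,045.57; payment $7,192.46; balance $5,853.11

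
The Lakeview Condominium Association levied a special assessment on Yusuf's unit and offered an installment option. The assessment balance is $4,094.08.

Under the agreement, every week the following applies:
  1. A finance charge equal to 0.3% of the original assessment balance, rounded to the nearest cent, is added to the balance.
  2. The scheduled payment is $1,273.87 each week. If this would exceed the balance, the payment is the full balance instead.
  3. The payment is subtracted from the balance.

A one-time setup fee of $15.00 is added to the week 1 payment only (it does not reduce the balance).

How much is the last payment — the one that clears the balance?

Week 1: opening $4,094.08; interest $12.28 → $4,106.36; payment $1,273.87 (+ $15.00 fee); balance $2,832.49
Week 2: opening $2,832.49; interest $12.28 → $2,844.77; payment $1,273.87; balance $1,570.90
Week 3: opening $1,570.90; interest $12.28 → $1,583.18; payment $1,273.87; balance $309.31
Week 4: opening $309.31; interest $12.28 → $321.59; payment $321.59; balance $0.00

$321.59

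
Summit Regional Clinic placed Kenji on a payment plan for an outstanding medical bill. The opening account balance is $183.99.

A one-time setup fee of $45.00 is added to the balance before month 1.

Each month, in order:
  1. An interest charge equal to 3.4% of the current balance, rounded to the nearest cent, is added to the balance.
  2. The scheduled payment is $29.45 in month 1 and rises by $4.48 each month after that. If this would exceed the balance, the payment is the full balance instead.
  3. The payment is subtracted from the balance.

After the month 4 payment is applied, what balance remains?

$110.33

Month 1: opening $228.99; interest $7.79 → $236.78; payment $29.45; balance $207.33
Month 2: opening $207.33; interest $7.05 → $214.38; payment $33.93; balance $180.45
Month 3: opening $180.45; interest $6.14 → $186.59; payment $38.41; balance $148.18
Month 4: opening $148.18; interest $5.04 → $153.22; payment $42.89; balance $110.33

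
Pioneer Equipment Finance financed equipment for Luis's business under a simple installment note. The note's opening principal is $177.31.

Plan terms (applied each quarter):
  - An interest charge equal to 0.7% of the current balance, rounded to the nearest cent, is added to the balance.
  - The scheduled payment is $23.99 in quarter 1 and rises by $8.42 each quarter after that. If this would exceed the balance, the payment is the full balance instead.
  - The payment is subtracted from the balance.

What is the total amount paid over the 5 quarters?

# | Opening | Interest | Payment | End bal
1 | $177.31 | $1.24 | $23.99 | $154.56
2 | $154.56 | $1.08 | $32.41 | $123.23
3 | $123.23 | $0.86 | $40.83 | $83.26
4 | $83.26 | $0.58 | $49.25 | $34.59
5 | $34.59 | $0.24 | $34.83 | $0.00
Total paid: $181.31

$181.31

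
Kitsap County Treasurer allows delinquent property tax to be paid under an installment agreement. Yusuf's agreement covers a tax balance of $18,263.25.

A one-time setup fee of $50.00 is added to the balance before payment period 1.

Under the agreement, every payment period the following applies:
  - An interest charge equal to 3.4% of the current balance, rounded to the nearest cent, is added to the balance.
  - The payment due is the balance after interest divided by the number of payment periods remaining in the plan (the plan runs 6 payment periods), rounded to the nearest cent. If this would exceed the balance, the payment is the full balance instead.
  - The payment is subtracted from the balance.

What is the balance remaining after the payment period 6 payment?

$0.00

Payment period 1: opening $18,313.25; interest $622.65 → $18,935.90; payment $3,155.98; balance $15,779.92
Payment period 2: opening $15,779.92; interest $536.52 → $16,316.44; payment $3,263.29; balance $13,053.15
Payment period 3: opening $13,053.15; interest $443.81 → $13,496.96; payment $3,374.24; balance $10,122.72
Payment period 4: opening $10,122.72; interest $344.17 → $10,466.89; payment $3,488.96; balance $6,977.93
Payment period 5: opening $6,977.93; interest $237.25 → $7,215.18; payment $3,607.59; balance $3,607.59
Payment period 6: opening $3,607.59; interest $122.66 → $3,730.25; payment $3,730.25; balance $0.00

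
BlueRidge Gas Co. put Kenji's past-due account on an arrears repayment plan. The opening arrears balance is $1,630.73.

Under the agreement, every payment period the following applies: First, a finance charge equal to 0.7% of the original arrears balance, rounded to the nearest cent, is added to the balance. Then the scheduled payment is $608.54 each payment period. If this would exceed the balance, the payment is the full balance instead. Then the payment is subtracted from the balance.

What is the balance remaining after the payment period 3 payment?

# | Opening | Interest | Payment | End bal
1 | $1,630.73 | $11.42 | $608.54 | $1,033.61
2 | $1,033.61 | $11.42 | $608.54 | $436.49
3 | $436.49 | $11.42 | $447.91 | $0.00

$0.00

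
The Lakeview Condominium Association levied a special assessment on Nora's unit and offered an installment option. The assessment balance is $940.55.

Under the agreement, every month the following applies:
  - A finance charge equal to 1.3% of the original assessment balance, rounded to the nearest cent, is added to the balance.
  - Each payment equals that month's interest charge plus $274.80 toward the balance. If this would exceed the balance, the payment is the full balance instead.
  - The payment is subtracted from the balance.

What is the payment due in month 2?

$287.03

Month 1: opening $940.55; interest $12.23 → $952.78; payment $287.03; balance $665.75
Month 2: opening $665.75; interest $12.23 → $677.98; payment $287.03; balance $390.95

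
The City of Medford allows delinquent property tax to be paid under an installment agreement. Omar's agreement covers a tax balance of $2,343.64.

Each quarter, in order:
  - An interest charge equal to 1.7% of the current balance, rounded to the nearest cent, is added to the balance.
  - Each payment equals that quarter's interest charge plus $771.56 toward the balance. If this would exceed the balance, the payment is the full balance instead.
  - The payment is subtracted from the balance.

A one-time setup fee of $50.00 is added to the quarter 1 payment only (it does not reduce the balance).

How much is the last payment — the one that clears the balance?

Quarter 1: $2,343.64 +$39.84 interest = $2,383.48; pay $811.40 (+ $50.00 fee) → $1,572.08
Quarter 2: $1,572.08 +$26.73 interest = $1,598.81; pay $798.29 → $800.52
Quarter 3: $800.52 +$13.61 interest = $814.13; pay $785.17 → $28.96
Quarter 4: $28.96 +$0.49 interest = $29.45; pay $29.45 → $0.00

$29.45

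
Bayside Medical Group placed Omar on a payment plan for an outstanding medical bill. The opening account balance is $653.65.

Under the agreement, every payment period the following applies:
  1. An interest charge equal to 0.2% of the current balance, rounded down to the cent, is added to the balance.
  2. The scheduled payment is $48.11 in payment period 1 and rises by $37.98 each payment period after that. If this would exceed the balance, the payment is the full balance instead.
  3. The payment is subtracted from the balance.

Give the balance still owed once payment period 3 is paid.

Payment period 1: $653.65 +$1.30 interest = $654.95; pay $48.11 → $606.84
Payment period 2: $606.84 +$1.21 interest = $608.05; pay $86.09 → $521.96
Payment period 3: $521.96 +$1.04 interest = $523.00; pay $124.07 → $398.93

$398.93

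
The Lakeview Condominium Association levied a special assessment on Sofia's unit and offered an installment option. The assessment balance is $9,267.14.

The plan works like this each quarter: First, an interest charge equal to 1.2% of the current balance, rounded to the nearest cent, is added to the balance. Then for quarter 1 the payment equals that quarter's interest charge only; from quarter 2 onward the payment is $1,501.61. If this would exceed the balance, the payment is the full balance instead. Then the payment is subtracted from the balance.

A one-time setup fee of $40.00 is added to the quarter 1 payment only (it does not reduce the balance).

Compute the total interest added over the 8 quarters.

Quarter 1: $9,267.14 +$111.21 interest = $9,378.35; pay $111.21 (+ $40.00 fee) → $9,267.14
Quarter 2: $9,267.14 +$111.21 interest = $9,378.35; pay $1,501.61 → $7,876.74
Quarter 3: $7,876.74 +$94.52 interest = $7,971.26; pay $1,501.61 → $6,469.65
Quarter 4: $6,469.65 +$77.64 interest = $6,547.29; pay $1,501.61 → $5,045.68
Quarter 5: $5,045.68 +$60.55 interest = $5,106.23; pay $1,501.61 → $3,604.62
Quarter 6: $3,604.62 +$43.26 interest = $3,647.88; pay $1,501.61 → $2,146.27
Quarter 7: $2,146.27 +$25.76 interest = $2,172.03; pay $1,501.61 → $670.42
Quarter 8: $670.42 +$8.05 interest = $678.47; pay $678.47 → $0.00
Total interest: $111.21 + $111.21 + $94.52 + $77.64 + $60.55 + $43.26 + $25.76 + $8.05 = $532.20

$532.20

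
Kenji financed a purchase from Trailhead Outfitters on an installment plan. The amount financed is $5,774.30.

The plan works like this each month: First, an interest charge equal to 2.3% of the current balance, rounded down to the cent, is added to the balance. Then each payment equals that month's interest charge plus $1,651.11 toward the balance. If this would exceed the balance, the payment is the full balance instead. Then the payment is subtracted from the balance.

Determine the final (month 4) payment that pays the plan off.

Month 1: opening $5,774.30; interest $132.80 → $5,907.10; payment $1,783.91; balance $4,123.19
Month 2: opening $4,123.19; interest $94.83 → $4,218.02; payment $1,745.94; balance $2,472.08
Month 3: opening $2,472.08; interest $56.85 → $2,528.93; payment $1,707.96; balance $820.97
Month 4: opening $820.97; interest $18.88 → $839.85; payment $839.85; balance $0.00

$839.85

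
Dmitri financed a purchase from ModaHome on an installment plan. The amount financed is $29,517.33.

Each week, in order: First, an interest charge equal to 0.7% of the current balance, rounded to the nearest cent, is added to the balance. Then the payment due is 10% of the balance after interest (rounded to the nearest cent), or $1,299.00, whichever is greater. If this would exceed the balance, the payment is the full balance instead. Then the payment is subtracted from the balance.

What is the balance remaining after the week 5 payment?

$18,048.32

# | Opening | Interest | Payment | End bal
1 | $29,517.33 | $206.62 | $2,972.40 | $26,751.55
2 | $26,751.55 | $187.26 | $2,693.88 | $24,244.93
3 | $24,244.93 | $169.71 | $2,441.46 | $21,973.18
4 | $21,973.18 | $153.81 | $2,212.70 | $19,914.29
5 | $19,914.29 | $139.40 | $2,005.37 | $18,048.32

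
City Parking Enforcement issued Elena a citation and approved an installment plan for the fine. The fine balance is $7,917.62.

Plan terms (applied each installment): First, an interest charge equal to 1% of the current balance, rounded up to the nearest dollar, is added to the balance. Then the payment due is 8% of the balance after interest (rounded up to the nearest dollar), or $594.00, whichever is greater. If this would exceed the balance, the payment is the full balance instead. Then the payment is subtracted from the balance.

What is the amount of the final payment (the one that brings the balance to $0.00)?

$179.62

Installment 1: $7,917.62 +$80.00 interest = $7,997.62; pay $640.00 → $7,357.62
Installment 2: $7,357.62 +$74.00 interest = $7,431.62; pay $595.00 → $6,836.62
Installment 3: $6,836.62 +$69.00 interest = $6,905.62; pay $594.00 → $6,311.62
Installment 4: $6,311.62 +$64.00 interest = $6,375.62; pay $594.00 → $5,781.62
Installment 5: $5,781.62 +$58.00 interest = $5,839.62; pay $594.00 → $5,245.62
Installment 6: $5,245.62 +$53.00 interest = $5,298.62; pay $594.00 → $4,704.62
Installment 7: $4,704.62 +$48.00 interest = $4,752.62; pay $594.00 → $4,158.62
Installment 8: $4,158.62 +$42.00 interest = $4,200.62; pay $594.00 → $3,606.62
Installment 9: $3,606.62 +$37.00 interest = $3,643.62; pay $594.00 → $3,049.62
Installment 10: $3,049.62 +$31.00 interest = $3,080.62; pay $594.00 → $2,486.62
Installment 11: $2,486.62 +$25.00 interest = $2,511.62; pay $594.00 → $1,917.62
Installment 12: $1,917.62 +$20.00 interest = $1,937.62; pay $594.00 → $1,343.62
Installment 13: $1,343.62 +$14.00 interest = $1,357.62; pay $594.00 → $763.62
Installment 14: $763.62 +$8.00 interest = $771.62; pay $594.00 → $177.62
Installment 15: $177.62 +$2.00 interest = $179.62; pay $179.62 → $0.00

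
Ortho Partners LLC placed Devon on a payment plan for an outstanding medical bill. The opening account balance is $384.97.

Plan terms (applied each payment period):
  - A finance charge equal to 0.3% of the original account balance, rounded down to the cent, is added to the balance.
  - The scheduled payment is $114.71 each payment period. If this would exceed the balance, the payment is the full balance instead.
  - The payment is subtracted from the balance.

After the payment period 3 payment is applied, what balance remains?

$44.29

# | Opening | Interest | Payment | End bal
1 | $384.97 | $1.15 | $114.71 | $271.41
2 | $271.41 | $1.15 | $114.71 | $157.85
3 | $157.85 | $1.15 | $114.71 | $44.29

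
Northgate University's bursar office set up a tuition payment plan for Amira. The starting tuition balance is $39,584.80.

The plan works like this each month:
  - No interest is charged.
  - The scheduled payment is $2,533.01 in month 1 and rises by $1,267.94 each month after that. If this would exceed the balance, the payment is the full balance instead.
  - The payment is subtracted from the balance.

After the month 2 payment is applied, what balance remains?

# | Opening | Payment | End bal
1 | $39,584.80 | $2,533.01 | $37,051.79
2 | $37,051.79 | $3,800.95 | $33,250.84

$33,250.84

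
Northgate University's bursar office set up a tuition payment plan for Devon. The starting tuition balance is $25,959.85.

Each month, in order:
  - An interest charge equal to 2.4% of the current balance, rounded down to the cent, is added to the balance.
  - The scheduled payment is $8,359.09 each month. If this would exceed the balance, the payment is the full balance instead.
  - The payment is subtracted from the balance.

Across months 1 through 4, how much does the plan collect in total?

# | Opening | Interest | Payment | End bal
1 | $25,959.85 | $623.03 | $8,359.09 | $18,223.79
2 | $18,223.79 | $437.37 | $8,359.09 | $10,302.07
3 | $10,302.07 | $247.24 | $8,359.09 | $2,190.22
4 | $2,190.22 | $52.56 | $2,242.78 | $0.00
Total paid: $27,320.05

$27,320.05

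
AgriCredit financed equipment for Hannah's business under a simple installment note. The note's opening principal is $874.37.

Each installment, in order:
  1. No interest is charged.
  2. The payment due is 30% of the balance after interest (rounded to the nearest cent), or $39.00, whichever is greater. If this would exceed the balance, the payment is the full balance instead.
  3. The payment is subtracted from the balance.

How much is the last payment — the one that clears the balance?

$24.87

# | Opening | Payment | End bal
1 | $874.37 | $262.31 | $612.06
2 | $612.06 | $183.62 | $428.44
3 | $428.44 | $128.53 | $299.91
4 | $299.91 | $89.97 | $209.94
5 | $209.94 | $62.98 | $146.96
6 | $146.96 | $44.09 | $102.87
7 | $102.87 | $39.00 | $63.87
8 | $63.87 | $39.00 | $24.87
9 | $24.87 | $24.87 | $0.00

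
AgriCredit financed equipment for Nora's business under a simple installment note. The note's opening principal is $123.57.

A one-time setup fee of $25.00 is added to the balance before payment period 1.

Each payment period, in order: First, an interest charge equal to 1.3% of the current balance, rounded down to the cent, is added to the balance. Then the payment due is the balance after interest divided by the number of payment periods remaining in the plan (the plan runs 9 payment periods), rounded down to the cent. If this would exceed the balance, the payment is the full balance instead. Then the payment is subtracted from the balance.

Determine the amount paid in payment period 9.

Payment period 1: opening $148.57; interest $1.93 → $150.50; payment $16.72; balance $133.78
Payment period 2: opening $133.78; interest $1.73 → $135.51; payment $16.93; balance $118.58
Payment period 3: opening $118.58; interest $1.54 → $120.12; payment $17.16; balance $102.96
Payment period 4: opening $102.96; interest $1.33 → $104.29; payment $17.38; balance $86.91
Payment period 5: opening $86.91; interest $1.12 → $88.03; payment $17.60; balance $70.43
Payment period 6: opening $70.43; interest $0.91 → $71.34; payment $17.83; balance $53.51
Payment period 7: opening $53.51; interest $0.69 → $54.20; payment $18.06; balance $36.14
Payment period 8: opening $36.14; interest $0.46 → $36.60; payment $18.30; balance $18.30
Payment period 9: opening $18.30; interest $0.23 → $18.53; payment $18.53; balance $0.00

$18.53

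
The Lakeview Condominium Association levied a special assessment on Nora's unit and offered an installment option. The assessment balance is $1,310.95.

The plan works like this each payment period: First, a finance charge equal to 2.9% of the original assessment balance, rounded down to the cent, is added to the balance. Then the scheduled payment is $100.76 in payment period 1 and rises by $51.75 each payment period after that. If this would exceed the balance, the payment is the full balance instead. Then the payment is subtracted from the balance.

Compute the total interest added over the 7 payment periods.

Payment period 1: opening $1,310.95; interest $38.01 → $1,348.96; payment $100.76; balance $1,248.20
Payment period 2: opening $1,248.20; interest $38.01 → $1,286.21; payment $152.51; balance $1,133.70
Payment period 3: opening $1,133.70; interest $38.01 → $1,171.71; payment $204.26; balance $967.45
Payment period 4: opening $967.45; interest $38.01 → $1,005.46; payment $256.01; balance $749.45
Payment period 5: opening $749.45; interest $38.01 → $787.46; payment $307.76; balance $479.70
Payment period 6: opening $479.70; interest $38.01 → $517.71; payment $359.51; balance $158.20
Payment period 7: opening $158.20; interest $38.01 → $196.21; payment $196.21; balance $0.00
Total interest: $38.01 + $38.01 + $38.01 + $38.01 + $38.01 + $38.01 + $38.01 = $266.07

$266.07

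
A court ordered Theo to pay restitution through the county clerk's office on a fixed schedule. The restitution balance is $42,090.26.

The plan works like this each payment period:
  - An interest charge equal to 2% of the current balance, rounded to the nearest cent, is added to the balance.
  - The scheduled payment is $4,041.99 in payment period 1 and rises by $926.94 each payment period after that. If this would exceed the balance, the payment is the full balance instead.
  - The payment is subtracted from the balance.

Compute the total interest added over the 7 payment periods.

$3,840.85

Payment period 1: opening $42,090.26; interest $841.81 → $42,932.07; payment $4,041.99; balance $38,890.08
Payment period 2: opening $38,890.08; interest $777.80 → $39,667.88; payment $4,968.93; balance $34,698.95
Payment period 3: opening $34,698.95; interest $693.98 → $35,392.93; payment $5,895.87; balance $29,497.06
Payment period 4: opening $29,497.06; interest $589.94 → $30,087.00; payment $6,822.81; balance $23,264.19
Payment period 5: opening $23,264.19; interest $465.28 → $23,729.47; payment $7,749.75; balance $15,979.72
Payment period 6: opening $15,979.72; interest $319.59 → $16,299.31; payment $8,676.69; balance $7,622.62
Payment period 7: opening $7,622.62; interest $152.45 → $7,775.07; payment $7,775.07; balance $0.00
Total interest: $841.81 + $777.80 + $693.98 + $589.94 + $465.28 + $319.59 + $152.45 = $3,840.85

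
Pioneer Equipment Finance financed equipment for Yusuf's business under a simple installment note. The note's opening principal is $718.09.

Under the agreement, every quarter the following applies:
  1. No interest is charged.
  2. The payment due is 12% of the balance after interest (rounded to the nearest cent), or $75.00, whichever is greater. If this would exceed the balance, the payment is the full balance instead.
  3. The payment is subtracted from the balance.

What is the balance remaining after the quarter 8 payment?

$106.09

Quarter 1: opening $718.09; payment $86.17; balance $631.92
Quarter 2: opening $631.92; payment $75.83; balance $556.09
Quarter 3: opening $556.09; payment $75.00; balance $481.09
Quarter 4: opening $481.09; payment $75.00; balance $406.09
Quarter 5: opening $406.09; payment $75.00; balance $331.09
Quarter 6: opening $331.09; payment $75.00; balance $256.09
Quarter 7: opening $256.09; payment $75.00; balance $181.09
Quarter 8: opening $181.09; payment $75.00; balance $106.09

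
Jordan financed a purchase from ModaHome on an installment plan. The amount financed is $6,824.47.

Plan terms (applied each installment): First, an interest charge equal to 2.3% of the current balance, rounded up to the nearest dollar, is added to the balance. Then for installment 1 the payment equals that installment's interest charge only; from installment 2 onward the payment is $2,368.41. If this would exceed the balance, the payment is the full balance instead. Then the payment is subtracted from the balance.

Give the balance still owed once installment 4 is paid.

$38.24

Installment 1: opening $6,824.47; interest $157.00 → $6,981.47; payment $157.00; balance $6,824.47
Installment 2: opening $6,824.47; interest $157.00 → $6,981.47; payment $2,368.41; balance $4,613.06
Installment 3: opening $4,613.06; interest $107.00 → $4,720.06; payment $2,368.41; balance $2,351.65
Installment 4: opening $2,351.65; interest $55.00 → $2,406.65; payment $2,368.41; balance $38.24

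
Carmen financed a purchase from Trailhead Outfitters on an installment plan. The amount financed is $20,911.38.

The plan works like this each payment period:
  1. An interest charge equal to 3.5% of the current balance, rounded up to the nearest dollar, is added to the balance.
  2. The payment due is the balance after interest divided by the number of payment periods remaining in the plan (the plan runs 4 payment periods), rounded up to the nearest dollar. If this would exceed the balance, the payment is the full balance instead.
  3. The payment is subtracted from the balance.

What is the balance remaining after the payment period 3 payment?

Payment period 1: opening $20,911.38; interest $732.00 → $21,643.38; payment $5,411.00; balance $16,232.38
Payment period 2: opening $16,232.38; interest $569.00 → $16,801.38; payment $5,601.00; balance $11,200.38
Payment period 3: opening $11,200.38; interest $393.00 → $11,593.38; payment $5,797.00; balance $5,796.38

$5,796.38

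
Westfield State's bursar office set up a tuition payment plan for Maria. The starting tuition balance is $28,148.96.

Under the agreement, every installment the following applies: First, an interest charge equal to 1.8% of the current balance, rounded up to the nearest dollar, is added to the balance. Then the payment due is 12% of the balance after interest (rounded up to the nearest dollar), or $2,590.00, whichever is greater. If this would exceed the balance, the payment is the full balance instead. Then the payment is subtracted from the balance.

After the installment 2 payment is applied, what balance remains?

$22,589.96

Installment 1: $28,148.96 +$507.00 interest = $28,655.96; pay $3,439.00 → $25,216.96
Installment 2: $25,216.96 +$454.00 interest = $25,670.96; pay $3,081.00 → $22,589.96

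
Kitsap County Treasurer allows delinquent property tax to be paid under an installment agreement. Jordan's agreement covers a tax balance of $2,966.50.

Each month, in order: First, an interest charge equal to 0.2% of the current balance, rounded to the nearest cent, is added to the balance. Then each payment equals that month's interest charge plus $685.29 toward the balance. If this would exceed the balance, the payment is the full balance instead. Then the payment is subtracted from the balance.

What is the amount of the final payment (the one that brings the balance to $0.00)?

$225.79

Month 1: opening $2,966.50; interest $5.93 → $2,972.43; payment $691.22; balance $2,281.21
Month 2: opening $2,281.21; interest $4.56 → $2,285.77; payment $689.85; balance $1,595.92
Month 3: opening $1,595.92; interest $3.19 → $1,599.11; payment $688.48; balance $910.63
Month 4: opening $910.63; interest $1.82 → $912.45; payment $687.11; balance $225.34
Month 5: opening $225.34; interest $0.45 → $225.79; payment $225.79; balance $0.00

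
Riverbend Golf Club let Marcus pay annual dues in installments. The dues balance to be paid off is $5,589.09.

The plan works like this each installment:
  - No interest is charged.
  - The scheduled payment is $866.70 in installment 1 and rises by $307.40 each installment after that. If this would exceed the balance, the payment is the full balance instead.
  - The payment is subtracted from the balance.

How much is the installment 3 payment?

$1,481.50

Installment 1: opening $5,589.09; payment $866.70; balance $4,722.39
Installment 2: opening $4,722.39; payment $1,174.10; balance $3,548.29
Installment 3: opening $3,548.29; payment $1,481.50; balance $2,066.79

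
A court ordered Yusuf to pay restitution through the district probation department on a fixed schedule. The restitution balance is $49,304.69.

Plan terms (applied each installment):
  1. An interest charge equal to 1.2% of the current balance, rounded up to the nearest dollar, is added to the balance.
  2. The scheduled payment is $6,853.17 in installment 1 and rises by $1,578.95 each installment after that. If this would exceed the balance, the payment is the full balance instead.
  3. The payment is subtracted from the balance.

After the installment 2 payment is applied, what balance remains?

# | Opening | Interest | Payment | End bal
1 | $49,304.69 | $592.00 | $6,853.17 | $43,043.52
2 | $43,043.52 | $517.00 | $8,432.12 | $35,128.40

$35,128.40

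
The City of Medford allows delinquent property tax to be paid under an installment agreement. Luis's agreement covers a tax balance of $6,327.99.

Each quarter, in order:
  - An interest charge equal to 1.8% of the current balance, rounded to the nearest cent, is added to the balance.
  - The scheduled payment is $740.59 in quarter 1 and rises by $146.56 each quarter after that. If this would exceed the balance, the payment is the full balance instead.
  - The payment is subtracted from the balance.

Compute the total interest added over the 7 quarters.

$459.18

# | Opening | Interest | Payment | End bal
1 | $6,327.99 | $113.90 | $740.59 | $5,701.30
2 | $5,701.30 | $102.62 | $887.15 | $4,916.77
3 | $4,916.77 | $88.50 | $1,033.71 | $3,971.56
4 | $3,971.56 | $71.49 | $1,180.27 | $2,862.78
5 | $2,862.78 | $51.53 | $1,326.83 | $1,587.48
6 | $1,587.48 | $28.57 | $1,473.39 | $142.66
7 | $142.66 | $2.57 | $145.23 | $0.00
Total interest: $113.90 + $102.62 + $88.50 + $71.49 + $51.53 + $28.57 + $2.57 = $459.18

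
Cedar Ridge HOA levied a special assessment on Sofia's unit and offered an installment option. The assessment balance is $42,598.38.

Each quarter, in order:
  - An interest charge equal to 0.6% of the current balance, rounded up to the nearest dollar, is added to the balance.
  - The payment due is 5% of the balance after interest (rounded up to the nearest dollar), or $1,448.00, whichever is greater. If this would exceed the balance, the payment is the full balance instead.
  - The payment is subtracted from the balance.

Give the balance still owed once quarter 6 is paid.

$32,458.38

Quarter 1: opening $42,598.38; interest $256.00 → $42,854.38; payment $2,143.00; balance $40,711.38
Quarter 2: opening $40,711.38; interest $245.00 → $40,956.38; payment $2,048.00; balance $38,908.38
Quarter 3: opening $38,908.38; interest $234.00 → $39,142.38; payment $1,958.00; balance $37,184.38
Quarter 4: opening $37,184.38; interest $224.00 → $37,408.38; payment $1,871.00; balance $35,537.38
Quarter 5: opening $35,537.38; interest $214.00 → $35,751.38; payment $1,788.00; balance $33,963.38
Quarter 6: opening $33,963.38; interest $204.00 → $34,167.38; payment $1,709.00; balance $32,458.38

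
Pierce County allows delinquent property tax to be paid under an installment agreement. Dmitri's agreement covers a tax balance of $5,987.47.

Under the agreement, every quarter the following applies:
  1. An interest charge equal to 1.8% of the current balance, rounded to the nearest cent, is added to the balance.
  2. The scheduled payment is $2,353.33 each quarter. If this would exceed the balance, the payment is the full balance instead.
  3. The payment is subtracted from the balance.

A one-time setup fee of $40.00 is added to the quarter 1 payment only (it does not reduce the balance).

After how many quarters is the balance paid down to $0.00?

Quarter 1: opening $5,987.47; interest $107.77 → $6,095.24; payment $2,353.33 (+ $40.00 fee); balance $3,741.91
Quarter 2: opening $3,741.91; interest $67.35 → $3,809.26; payment $2,353.33; balance $1,455.93
Quarter 3: opening $1,455.93; interest $26.21 → $1,482.14; payment $1,482.14; balance $0.00
Balance reaches $0.00 in quarter 3.

3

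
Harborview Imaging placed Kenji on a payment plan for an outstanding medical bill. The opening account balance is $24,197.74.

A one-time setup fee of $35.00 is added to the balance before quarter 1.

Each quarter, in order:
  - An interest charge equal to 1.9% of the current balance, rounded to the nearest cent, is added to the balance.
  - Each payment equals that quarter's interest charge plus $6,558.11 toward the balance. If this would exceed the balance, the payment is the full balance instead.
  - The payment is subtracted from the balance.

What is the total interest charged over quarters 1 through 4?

$1,094.06

Quarter 1: $24,232.74 +$460.42 interest = $24,693.16; pay $7,018.53 → $17,674.63
Quarter 2: $17,674.63 +$335.82 interest = $18,010.45; pay $6,893.93 → $11,116.52
Quarter 3: $11,116.52 +$211.21 interest = $11,327.73; pay $6,769.32 → $4,558.41
Quarter 4: $4,558.41 +$86.61 interest = $4,645.02; pay $4,645.02 → $0.00
Total interest: $460.42 + $335.82 + $211.21 + $86.61 = $1,094.06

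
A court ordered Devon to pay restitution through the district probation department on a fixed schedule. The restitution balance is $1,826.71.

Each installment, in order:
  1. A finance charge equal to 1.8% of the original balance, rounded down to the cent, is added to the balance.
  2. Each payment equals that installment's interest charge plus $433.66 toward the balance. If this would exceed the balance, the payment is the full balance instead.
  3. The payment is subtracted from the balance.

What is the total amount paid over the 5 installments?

$1,991.11

Installment 1: opening $1,826.71; interest $32.88 → $1,859.59; payment $466.54; balance $1,393.05
Installment 2: opening $1,393.05; interest $32.88 → $1,425.93; payment $466.54; balance $959.39
Installment 3: opening $959.39; interest $32.88 → $992.27; payment $466.54; balance $525.73
Installment 4: opening $525.73; interest $32.88 → $558.61; payment $466.54; balance $92.07
Installment 5: opening $92.07; interest $32.88 → $124.95; payment $124.95; balance $0.00
Total paid: $1,991.11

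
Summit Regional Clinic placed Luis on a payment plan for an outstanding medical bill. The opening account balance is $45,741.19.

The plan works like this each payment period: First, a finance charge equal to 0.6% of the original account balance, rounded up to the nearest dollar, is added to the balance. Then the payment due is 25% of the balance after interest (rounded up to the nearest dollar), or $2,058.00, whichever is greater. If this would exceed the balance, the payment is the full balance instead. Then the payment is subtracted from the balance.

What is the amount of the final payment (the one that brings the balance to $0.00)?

$1,744.19

Payment period 1: opening $45,741.19; interest $275.00 → $46,016.19; payment $11,505.00; balance $34,511.19
Payment period 2: opening $34,511.19; interest $275.00 → $34,786.19; payment $8,697.00; balance $26,089.19
Payment period 3: opening $26,089.19; interest $275.00 → $26,364.19; payment $6,592.00; balance $19,772.19
Payment period 4: opening $19,772.19; interest $275.00 → $20,047.19; payment $5,012.00; balance $15,035.19
Payment period 5: opening $15,035.19; interest $275.00 → $15,310.19; payment $3,828.00; balance $11,482.19
Payment period 6: opening $11,482.19; interest $275.00 → $11,757.19; payment $2,940.00; balance $8,817.19
Payment period 7: opening $8,817.19; interest $275.00 → $9,092.19; payment $2,274.00; balance $6,818.19
Payment period 8: opening $6,818.19; interest $275.00 → $7,093.19; payment $2,058.00; balance $5,035.19
Payment period 9: opening $5,035.19; interest $275.00 → $5,310.19; payment $2,058.00; balance $3,252.19
Payment period 10: opening $3,252.19; interest $275.00 → $3,527.19; payment $2,058.00; balance $1,469.19
Payment period 11: opening $1,469.19; interest $275.00 → $1,744.19; payment $1,744.19; balance $0.00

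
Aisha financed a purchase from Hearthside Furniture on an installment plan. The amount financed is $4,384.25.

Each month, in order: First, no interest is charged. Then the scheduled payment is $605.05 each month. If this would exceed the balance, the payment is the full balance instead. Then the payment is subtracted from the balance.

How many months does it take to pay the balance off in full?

# | Opening | Payment | End bal
1 | $4,384.25 | $605.05 | $3,779.20
2 | $3,779.20 | $605.05 | $3,174.15
3 | $3,174.15 | $605.05 | $2,569.10
4 | $2,569.10 | $605.05 | $1,964.05
5 | $1,964.05 | $605.05 | $1,359.00
6 | $1,359.00 | $605.05 | $753.95
7 | $753.95 | $605.05 | $148.90
8 | $148.90 | $148.90 | $0.00
Balance reaches $0.00 in month 8.

8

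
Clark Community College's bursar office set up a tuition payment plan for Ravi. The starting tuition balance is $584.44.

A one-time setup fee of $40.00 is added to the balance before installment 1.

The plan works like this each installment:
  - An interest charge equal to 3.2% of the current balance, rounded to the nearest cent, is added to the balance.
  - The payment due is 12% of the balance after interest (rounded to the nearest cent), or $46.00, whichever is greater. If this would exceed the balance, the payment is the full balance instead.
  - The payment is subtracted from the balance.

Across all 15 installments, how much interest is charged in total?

$153.19

Installment 1: opening $624.44; interest $19.98 → $644.42; payment $77.33; balance $567.09
Installment 2: opening $567.09; interest $18.15 → $585.24; payment $70.23; balance $515.01
Installment 3: opening $515.01; interest $16.48 → $531.49; payment $63.78; balance $467.71
Installment 4: opening $467.71; interest $14.97 → $482.68; payment $57.92; balance $424.76
Installment 5: opening $424.76; interest $13.59 → $438.35; payment $52.60; balance $385.75
Installment 6: opening $385.75; interest $12.34 → $398.09; payment $47.77; balance $350.32
Installment 7: opening $350.32; interest $11.21 → $361.53; payment $46.00; balance $315.53
Installment 8: opening $315.53; interest $10.10 → $325.63; payment $46.00; balance $279.63
Installment 9: opening $279.63; interest $8.95 → $288.58; payment $46.00; balance $242.58
Installment 10: opening $242.58; interest $7.76 → $250.34; payment $46.00; balance $204.34
Installment 11: opening $204.34; interest $6.54 → $210.88; payment $46.00; balance $164.88
Installment 12: opening $164.88; interest $5.28 → $170.16; payment $46.00; balance $124.16
Installment 13: opening $124.16; interest $3.97 → $128.13; payment $46.00; balance $82.13
Installment 14: opening $82.13; interest $2.63 → $84.76; payment $46.00; balance $38.76
Installment 15: opening $38.76; interest $1.24 → $40.00; payment $40.00; balance $0.00
Total interest: $19.98 + $18.15 + $16.48 + $14.97 + $13.59 + $12.34 + $11.21 + $10.10 + $8.95 + $7.76 + $6.54 + $5.28 + $3.97 + $2.63 + $1.24 = $153.19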